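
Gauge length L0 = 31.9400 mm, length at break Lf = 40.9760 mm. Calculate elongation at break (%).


Formula: Elongation = (Lf - L0) / L0 * 100
Substituting: Elongation = (40.9760 - 31.9400) / 31.9400 * 100
Result: 28.2905 %


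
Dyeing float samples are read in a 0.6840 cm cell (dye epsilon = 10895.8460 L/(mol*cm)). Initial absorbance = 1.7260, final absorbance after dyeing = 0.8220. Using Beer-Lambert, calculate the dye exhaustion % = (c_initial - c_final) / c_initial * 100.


c_initial = A_i / (epsilon * l) = 1.7260 / (10895.8460 * 0.6840) = 2.3159e-04 mol/L
c_final = A_f / (epsilon * l) = 0.8220 / (10895.8460 * 0.6840) = 1.1029e-04 mol/L
Exhaustion = (c_initial - c_final) / c_initial * 100 = (2.3159e-04 - 1.1029e-04) / 2.3159e-04 * 100 = 52.3754 %


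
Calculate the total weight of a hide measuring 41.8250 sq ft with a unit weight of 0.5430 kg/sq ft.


Formula: Weight = area * weight_per_sqft
Substituting: Weight = 41.8250 * 0.5430
Result: 22.7110 kg


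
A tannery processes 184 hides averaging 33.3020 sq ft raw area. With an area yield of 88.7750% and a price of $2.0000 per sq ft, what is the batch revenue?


Raw_total = N * avg_area = 184 * 33.3020 = 6127.5680 sq ft
Finished = Raw_total * yield / 100 = 6127.5680 * 88.7750 / 100 = 5439.7485 sq ft
Value = Finished * price = 5439.7485 * 2.0000 = 10879.4970 $


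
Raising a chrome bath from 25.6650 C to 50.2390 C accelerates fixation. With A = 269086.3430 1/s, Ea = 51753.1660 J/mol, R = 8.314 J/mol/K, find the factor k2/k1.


T1 = 25.6650 + 273.15 = 298.8150 K; T2 = 50.2390 + 273.15 = 323.3890 K
k1 = A * exp(-Ea/(R*T1)) = 269086.3430 * exp(-51753.1660/(8.314*298.8150)) = 2.4144e-04 1/s
k2 = A * exp(-Ea/(R*T2)) = 269086.3430 * exp(-51753.1660/(8.314*323.3890)) = 0.00117566 1/s
k2/k1 = 0.00117566 / 2.4144e-04 = 4.8694


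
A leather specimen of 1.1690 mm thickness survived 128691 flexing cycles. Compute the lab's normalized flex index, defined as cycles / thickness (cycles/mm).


Formula: Index = cycles / thickness
Substituting: Index = 128691 / 1.1690
Result: 110086.3986 cycles/mm


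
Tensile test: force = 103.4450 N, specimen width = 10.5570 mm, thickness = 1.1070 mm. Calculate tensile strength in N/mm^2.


Formula: TS = force / (width * thickness)
Substituting: TS = 103.4450 / (10.5570 * 1.1070)
Result: 8.8516 N/mm^2


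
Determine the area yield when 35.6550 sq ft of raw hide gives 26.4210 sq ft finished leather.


Formula: Yield = finished / raw * 100
Substituting: Yield = 26.4210 / 35.6550 * 100
Result: 74.1018 %


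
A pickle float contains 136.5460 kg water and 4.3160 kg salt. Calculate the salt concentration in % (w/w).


Formula: Conc = salt / (water + salt) * 100
Substituting: Conc = 4.3160 / (136.5460 + 4.3160) * 100
Result: 3.0640 %


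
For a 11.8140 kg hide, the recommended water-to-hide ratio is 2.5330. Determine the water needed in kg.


Formula: Water = hide_weight * ratio
Substituting: Water = 11.8140 * 2.5330
Result: 29.9249 kg


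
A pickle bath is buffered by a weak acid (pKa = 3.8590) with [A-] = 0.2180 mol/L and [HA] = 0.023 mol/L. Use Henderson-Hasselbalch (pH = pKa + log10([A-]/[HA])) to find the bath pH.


ratio = [A-] / [HA] = 0.2180 / 0.023 = 9.4783
log10(ratio) = 0.9767
pH = pKa + log10(ratio) = 3.8590 + 0.9767 = 4.8357


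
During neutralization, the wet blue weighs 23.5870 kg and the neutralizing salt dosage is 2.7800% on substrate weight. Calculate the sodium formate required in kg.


Formula: Neutralizer = substrate * pct / 100
Substituting: Neutralizer = 23.5870 * 2.7800 / 100
Result: 0.6557 kg


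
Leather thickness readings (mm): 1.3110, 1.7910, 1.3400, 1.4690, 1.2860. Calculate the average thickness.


Formula: Average = sum / n
Substituting: Average = 7.1970 / 5
Result: 1.4394 mm


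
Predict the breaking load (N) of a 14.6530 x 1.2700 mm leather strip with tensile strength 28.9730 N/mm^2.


Formula: F = TS * w * t
Substituting: F = 28.9730 * 14.6530 * 1.2700
Result: 539.1675 N


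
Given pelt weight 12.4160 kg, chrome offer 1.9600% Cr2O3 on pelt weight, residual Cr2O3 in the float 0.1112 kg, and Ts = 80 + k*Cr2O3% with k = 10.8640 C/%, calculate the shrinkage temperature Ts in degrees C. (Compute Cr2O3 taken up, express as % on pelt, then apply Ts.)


Offered = pelt * offer_pct / 100 = 12.4160 * 1.9600 / 100 = 0.2434 kg
Uptake = offered - residual = 0.2434 - 0.1112 = 0.1322 kg
Cr2O3% on pelt = uptake / pelt * 100 = 0.1322 / 12.4160 * 100 = 1.0644 %
Ts = 80 + k * Cr2O3% = 80 + 10.8640 * 1.0644 = 91.5634 C


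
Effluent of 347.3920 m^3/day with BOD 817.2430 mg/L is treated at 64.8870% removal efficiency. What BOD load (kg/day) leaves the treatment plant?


Load_in = volume * conc / 1000 = 347.3920 * 817.2430 / 1000 = 283.9037 kg/day
Removed = Load_in * eff / 100 = 283.9037 * 64.8870 / 100 = 184.2166 kg/day
Load_out = Load_in - Removed = 283.9037 - 184.2166 = 99.6871 kg/day


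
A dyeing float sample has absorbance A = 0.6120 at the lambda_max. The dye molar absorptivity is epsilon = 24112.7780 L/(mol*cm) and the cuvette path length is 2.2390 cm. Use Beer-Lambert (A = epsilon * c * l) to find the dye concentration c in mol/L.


Formula: c = A / (epsilon * l)
Substituting: c = 0.6120 / (24112.7780 * 2.2390)
Result: 1.1336e-05 mol/L


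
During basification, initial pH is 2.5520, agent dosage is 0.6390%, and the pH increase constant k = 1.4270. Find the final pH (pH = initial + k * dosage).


Formula: pH_final = pH_initial + k * base_pct
Substituting: pH_final = 2.5520 + 1.4270 * 0.6390
Result: 3.4639


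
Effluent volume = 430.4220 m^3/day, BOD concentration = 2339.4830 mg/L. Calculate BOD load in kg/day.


Formula: BOD_load = volume * conc / 1000
Substituting: BOD_load = 430.4220 * 2339.4830 / 1000
Result: 1006.9650 kg/day


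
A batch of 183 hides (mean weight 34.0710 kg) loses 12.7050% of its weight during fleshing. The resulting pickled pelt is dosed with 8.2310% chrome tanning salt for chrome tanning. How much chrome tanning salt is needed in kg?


Total_raw = N * avg_wt = 183 * 34.0710 = 6234.9930 kg
Substrate = Total_raw * (1 - loss/100) = 6234.9930 * (1 - 12.7050/100) = 5442.8371 kg
Chrome = Substrate * pct / 100 = 5442.8371 * 8.2310 / 100 = 447.9999 kg


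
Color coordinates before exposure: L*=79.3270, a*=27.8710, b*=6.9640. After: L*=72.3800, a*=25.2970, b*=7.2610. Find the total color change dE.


dL = -6.9470, da = -2.5740, db = 0.2970
dE = sqrt((-6.9470)^2 + (-2.5740)^2 + 0.2970^2) = 7.4145


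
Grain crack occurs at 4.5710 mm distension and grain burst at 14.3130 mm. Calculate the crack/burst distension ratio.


Formula: Ratio = crack / burst
Substituting: Ratio = 4.5710 / 14.3130
Result: 0.3194


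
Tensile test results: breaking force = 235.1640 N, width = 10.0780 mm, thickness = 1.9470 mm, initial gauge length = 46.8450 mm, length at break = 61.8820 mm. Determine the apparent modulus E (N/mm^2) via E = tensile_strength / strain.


TS = F / (w * t) = 235.1640 / (10.0780 * 1.9470) = 11.9848 N/mm^2
strain = (Lf - L0) / L0 = (61.8820 - 46.8450) / 46.8450 = 0.3210
E = TS / strain = 11.9848 / 0.3210 = 37.3364 N/mm^2


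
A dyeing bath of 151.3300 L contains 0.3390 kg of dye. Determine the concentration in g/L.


Formula: Conc = dye_mass(kg) / volume(L) * 1000
Substituting: Conc = 0.3390 / 151.3300 * 1000
Result: 2.2401 g/L


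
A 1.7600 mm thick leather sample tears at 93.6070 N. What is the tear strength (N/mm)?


Formula: Tear strength = force / thickness
Substituting: Tear strength = 93.6070 / 1.7600
Result: 53.1858 N/mm


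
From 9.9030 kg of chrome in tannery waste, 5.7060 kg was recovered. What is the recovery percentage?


Formula: Recovery = recovered / input * 100
Substituting: Recovery = 5.7060 / 9.9030 * 100
Result: 57.6189 %


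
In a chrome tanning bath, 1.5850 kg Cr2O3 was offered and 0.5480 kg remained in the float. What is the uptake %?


Formula: Uptake = (offered - residual) / offered * 100
Substituting: Uptake = (1.5850 - 0.5480) / 1.5850 * 100
Result: 65.4259 %


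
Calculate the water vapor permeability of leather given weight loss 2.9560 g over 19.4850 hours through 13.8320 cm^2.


Formula: WVP = loss / (area * time)
Substituting: WVP = 2.9560 / (13.8320 * 19.4850)
Result: 0.0109678 g/(cm^2*hr)


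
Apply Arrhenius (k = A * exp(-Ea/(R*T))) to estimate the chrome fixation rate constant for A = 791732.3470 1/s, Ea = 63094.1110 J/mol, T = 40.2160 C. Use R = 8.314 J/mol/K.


T_K = T_C + 273.15 = 40.2160 + 273.15 = 313.3660 K
exponent = -Ea / (R * T_K) = -63094.1110 / (8.314 * 313.3660) = -24.2174
k = A * exp(exponent) = 791732.3470 * exp(-24.2174) = 2.4050e-05 1/s


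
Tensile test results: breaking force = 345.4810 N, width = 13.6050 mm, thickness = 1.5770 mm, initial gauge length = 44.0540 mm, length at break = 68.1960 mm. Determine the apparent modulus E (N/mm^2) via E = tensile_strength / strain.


TS = F / (w * t) = 345.4810 / (13.6050 * 1.5770) = 16.1025 N/mm^2
strain = (Lf - L0) / L0 = (68.1960 - 44.0540) / 44.0540 = 0.5480
E = TS / strain = 16.1025 / 0.5480 = 29.3837 N/mm^2


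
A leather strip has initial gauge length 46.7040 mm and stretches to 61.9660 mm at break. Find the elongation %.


Formula: Elongation = (Lf - L0) / L0 * 100
Substituting: Elongation = (61.9660 - 46.7040) / 46.7040 * 100
Result: 32.6781 %


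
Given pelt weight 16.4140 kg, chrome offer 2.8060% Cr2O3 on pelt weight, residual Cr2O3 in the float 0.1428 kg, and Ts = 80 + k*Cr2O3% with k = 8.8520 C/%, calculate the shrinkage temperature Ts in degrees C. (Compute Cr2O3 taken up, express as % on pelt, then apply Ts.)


Offered = pelt * offer_pct / 100 = 16.4140 * 2.8060 / 100 = 0.4606 kg
Uptake = offered - residual = 0.4606 - 0.1428 = 0.3178 kg
Cr2O3% on pelt = uptake / pelt * 100 = 0.3178 / 16.4140 * 100 = 1.9360 %
Ts = 80 + k * Cr2O3% = 80 + 8.8520 * 1.9360 = 97.1376 C


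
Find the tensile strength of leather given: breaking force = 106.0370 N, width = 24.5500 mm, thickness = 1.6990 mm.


Formula: TS = force / (width * thickness)
Substituting: TS = 106.0370 / (24.5500 * 1.6990)
Result: 2.5422 N/mm^2


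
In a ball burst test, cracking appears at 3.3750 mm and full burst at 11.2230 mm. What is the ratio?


Formula: Ratio = crack / burst
Substituting: Ratio = 3.3750 / 11.2230
Result: 0.3007


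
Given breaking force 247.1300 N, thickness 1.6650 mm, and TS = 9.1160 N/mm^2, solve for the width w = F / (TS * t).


Formula: w = F / (TS * t)
Substituting: w = 247.1300 / (9.1160 * 1.6650)
Result: 16.2820 mm


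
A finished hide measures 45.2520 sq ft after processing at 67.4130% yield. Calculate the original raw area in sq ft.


Formula: raw = finished * 100 / yield
Substituting: raw = 45.2520 * 100 / 67.4130
Result: 67.1265 sq ft


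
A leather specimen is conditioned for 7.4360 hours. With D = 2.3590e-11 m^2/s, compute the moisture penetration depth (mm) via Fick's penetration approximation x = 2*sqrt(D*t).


t = 7.4360 hr * 3600 = 26769.6000 s
D * t = 2.3590e-11 * 26769.6000 = 6.3149e-07
x = 2 * sqrt(D*t) = 2 * sqrt(6.3149e-07) = 0.00158933 m = 1.5893 mm


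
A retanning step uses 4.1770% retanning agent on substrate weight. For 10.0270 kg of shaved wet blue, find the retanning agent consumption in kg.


Formula: Retan = substrate * pct / 100
Substituting: Retan = 10.0270 * 4.1770 / 100
Result: 0.4188 kg


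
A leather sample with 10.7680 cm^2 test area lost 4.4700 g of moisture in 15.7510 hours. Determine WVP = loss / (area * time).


Formula: WVP = loss / (area * time)
Substituting: WVP = 4.4700 / (10.7680 * 15.7510)
Result: 0.0263551 g/(cm^2*hr)


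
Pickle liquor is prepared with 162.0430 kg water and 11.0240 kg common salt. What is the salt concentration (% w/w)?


Formula: Conc = salt / (water + salt) * 100
Substituting: Conc = 11.0240 / (162.0430 + 11.0240) * 100
Result: 6.3698 %


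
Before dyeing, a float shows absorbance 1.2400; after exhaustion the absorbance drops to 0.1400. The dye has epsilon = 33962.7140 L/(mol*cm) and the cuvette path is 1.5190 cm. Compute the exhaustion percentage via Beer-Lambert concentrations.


c_initial = A_i / (epsilon * l) = 1.2400 / (33962.7140 * 1.5190) = 2.4036e-05 mol/L
c_final = A_f / (epsilon * l) = 0.1400 / (33962.7140 * 1.5190) = 2.7137e-06 mol/L
Exhaustion = (c_initial - c_final) / c_initial * 100 = (2.4036e-05 - 2.7137e-06) / 2.4036e-05 * 100 = 88.7097 %


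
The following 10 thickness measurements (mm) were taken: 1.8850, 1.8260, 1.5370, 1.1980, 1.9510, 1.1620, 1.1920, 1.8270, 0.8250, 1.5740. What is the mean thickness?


Formula: Average = sum / n
Substituting: Average = 14.9770 / 10
Result: 1.4977 mm


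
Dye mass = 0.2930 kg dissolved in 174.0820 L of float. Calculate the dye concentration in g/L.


Formula: Conc = dye_mass(kg) / volume(L) * 1000
Substituting: Conc = 0.2930 / 174.0820 * 1000
Result: 1.6831 g/L


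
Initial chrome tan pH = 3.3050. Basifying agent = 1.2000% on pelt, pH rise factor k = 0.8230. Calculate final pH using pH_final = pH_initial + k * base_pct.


Formula: pH_final = pH_initial + k * base_pct
Substituting: pH_final = 3.3050 + 0.8230 * 1.2000
Result: 4.2926


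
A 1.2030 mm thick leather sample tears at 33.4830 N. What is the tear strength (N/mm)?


Formula: Tear strength = force / thickness
Substituting: Tear strength = 33.4830 / 1.2030
Result: 27.8329 N/mm


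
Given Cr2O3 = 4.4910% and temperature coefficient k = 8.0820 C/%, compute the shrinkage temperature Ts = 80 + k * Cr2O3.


Formula: Ts = 80 + k * Cr2O3
Substituting: Ts = 80 + 8.0820 * 4.4910
Result: 116.2963 C


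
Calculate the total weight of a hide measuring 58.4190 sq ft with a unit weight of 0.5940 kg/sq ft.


Formula: Weight = area * weight_per_sqft
Substituting: Weight = 58.4190 * 0.5940
Result: 34.7009 kg


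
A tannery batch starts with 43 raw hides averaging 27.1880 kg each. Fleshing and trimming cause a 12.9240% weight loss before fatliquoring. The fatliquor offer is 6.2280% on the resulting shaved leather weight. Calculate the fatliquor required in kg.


Total_raw = N * avg_wt = 43 * 27.1880 = 1169.0840 kg
Substrate = Total_raw * (1 - loss/100) = 1169.0840 * (1 - 12.9240/100) = 1017.9916 kg
Fat = Substrate * pct / 100 = 1017.9916 * 6.2280 / 100 = 63.4005 kg


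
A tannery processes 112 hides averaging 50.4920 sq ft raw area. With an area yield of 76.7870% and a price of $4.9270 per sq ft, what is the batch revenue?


Raw_total = N * avg_area = 112 * 50.4920 = 5655.1040 sq ft
Finished = Raw_total * yield / 100 = 5655.1040 * 76.7870 / 100 = 4342.3847 sq ft
Value = Finished * price = 4342.3847 * 4.9270 = 21394.9295 $


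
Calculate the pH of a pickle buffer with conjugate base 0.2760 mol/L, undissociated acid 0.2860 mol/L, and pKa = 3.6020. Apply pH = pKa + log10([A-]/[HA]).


ratio = [A-] / [HA] = 0.2760 / 0.2860 = 0.9650
log10(ratio) = -0.015457
pH = pKa + log10(ratio) = 3.6020 - 0.015457 = 3.5865


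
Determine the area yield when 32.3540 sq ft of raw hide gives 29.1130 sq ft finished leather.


Formula: Yield = finished / raw * 100
Substituting: Yield = 29.1130 / 32.3540 * 100
Result: 89.9827 %


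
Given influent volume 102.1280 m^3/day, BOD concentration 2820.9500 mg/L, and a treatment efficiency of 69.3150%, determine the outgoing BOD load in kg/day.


Load_in = volume * conc / 1000 = 102.1280 * 2820.9500 / 1000 = 288.0980 kg/day
Removed = Load_in * eff / 100 = 288.0980 * 69.3150 / 100 = 199.6951 kg/day
Load_out = Load_in - Removed = 288.0980 - 199.6951 = 88.4029 kg/day


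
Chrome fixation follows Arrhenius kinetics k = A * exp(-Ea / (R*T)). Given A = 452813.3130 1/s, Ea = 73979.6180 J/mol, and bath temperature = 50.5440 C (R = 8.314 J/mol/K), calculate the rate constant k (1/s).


T_K = T_C + 273.15 = 50.5440 + 273.15 = 323.6940 K
exponent = -Ea / (R * T_K) = -73979.6180 / (8.314 * 323.6940) = -27.4895
k = A * exp(exponent) = 452813.3130 * exp(-27.4895) = 5.2163e-07 1/s


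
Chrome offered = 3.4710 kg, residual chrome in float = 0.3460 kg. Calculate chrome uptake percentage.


Formula: Uptake = (offered - residual) / offered * 100
Substituting: Uptake = (3.4710 - 0.3460) / 3.4710 * 100
Result: 90.0317 %


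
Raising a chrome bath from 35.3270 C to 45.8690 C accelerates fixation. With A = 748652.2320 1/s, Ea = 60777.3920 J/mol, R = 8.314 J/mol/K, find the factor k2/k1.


T1 = 35.3270 + 273.15 = 308.4770 K; T2 = 45.8690 + 273.15 = 319.0190 K
k1 = A * exp(-Ea/(R*T1)) = 748652.2320 * exp(-60777.3920/(8.314*308.4770)) = 3.8232e-05 1/s
k2 = A * exp(-Ea/(R*T2)) = 748652.2320 * exp(-60777.3920/(8.314*319.0190)) = 8.3661e-05 1/s
k2/k1 = 8.3661e-05 / 3.8232e-05 = 2.1882


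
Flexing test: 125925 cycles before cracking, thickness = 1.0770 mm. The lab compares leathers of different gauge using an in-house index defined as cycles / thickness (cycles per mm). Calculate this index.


Formula: Index = cycles / thickness
Substituting: Index = 125925 / 1.0770
Result: 116922.0056 cycles/mm


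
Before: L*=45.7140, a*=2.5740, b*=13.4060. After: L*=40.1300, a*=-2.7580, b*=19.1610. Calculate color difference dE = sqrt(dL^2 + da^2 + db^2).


dL = -5.5840, da = -5.3320, db = 5.7550
dE = sqrt((-5.5840)^2 + (-5.3320)^2 + 5.7550^2) = 9.6297


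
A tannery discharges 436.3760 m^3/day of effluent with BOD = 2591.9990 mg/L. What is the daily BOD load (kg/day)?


Formula: BOD_load = volume * conc / 1000
Substituting: BOD_load = 436.3760 * 2591.9990 / 1000
Result: 1131.0862 kg/day


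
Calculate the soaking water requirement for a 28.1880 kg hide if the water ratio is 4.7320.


Formula: Water = hide_weight * ratio
Substituting: Water = 28.1880 * 4.7320
Result: 133.3856 kg


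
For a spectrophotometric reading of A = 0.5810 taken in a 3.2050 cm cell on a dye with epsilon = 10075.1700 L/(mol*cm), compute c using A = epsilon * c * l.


Formula: c = A / (epsilon * l)
Substituting: c = 0.5810 / (10075.1700 * 3.2050)
Result: 1.7993e-05 mol/L


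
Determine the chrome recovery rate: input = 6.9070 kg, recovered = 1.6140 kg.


Formula: Recovery = recovered / input * 100
Substituting: Recovery = 1.6140 / 6.9070 * 100
Result: 23.3676 %


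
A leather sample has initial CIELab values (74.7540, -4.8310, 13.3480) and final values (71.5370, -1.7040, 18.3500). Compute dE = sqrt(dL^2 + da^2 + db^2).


dL = -3.2170, da = 3.1270, db = 5.0020
dE = sqrt((-3.2170)^2 + 3.1270^2 + 5.0020^2) = 6.7192


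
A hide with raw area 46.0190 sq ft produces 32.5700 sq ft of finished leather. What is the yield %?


Formula: Yield = finished / raw * 100
Substituting: Yield = 32.5700 / 46.0190 * 100
Result: 70.7751 %


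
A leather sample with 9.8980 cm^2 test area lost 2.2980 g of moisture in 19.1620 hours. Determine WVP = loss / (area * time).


Formula: WVP = loss / (area * time)
Substituting: WVP = 2.2980 / (9.8980 * 19.1620)
Result: 0.0121161 g/(cm^2*hr)


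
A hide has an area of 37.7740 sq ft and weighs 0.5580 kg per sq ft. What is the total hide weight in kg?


Formula: Weight = area * weight_per_sqft
Substituting: Weight = 37.7740 * 0.5580
Result: 21.0779 kg


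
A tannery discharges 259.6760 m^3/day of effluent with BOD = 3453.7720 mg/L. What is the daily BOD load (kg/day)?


Formula: BOD_load = volume * conc / 1000
Substituting: BOD_load = 259.6760 * 3453.7720 / 1000
Result: 896.8617 kg/day


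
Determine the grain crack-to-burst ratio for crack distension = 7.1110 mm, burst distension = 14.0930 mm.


Formula: Ratio = crack / burst
Substituting: Ratio = 7.1110 / 14.0930
Result: 0.5046


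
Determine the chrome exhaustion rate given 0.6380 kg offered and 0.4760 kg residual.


Formula: Uptake = (offered - residual) / offered * 100
Substituting: Uptake = (0.6380 - 0.4760) / 0.6380 * 100
Result: 25.3918 %


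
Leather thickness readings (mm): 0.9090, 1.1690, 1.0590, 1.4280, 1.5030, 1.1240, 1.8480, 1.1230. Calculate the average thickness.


Formula: Average = sum / n
Substituting: Average = 10.1630 / 8
Result: 1.2704 mm


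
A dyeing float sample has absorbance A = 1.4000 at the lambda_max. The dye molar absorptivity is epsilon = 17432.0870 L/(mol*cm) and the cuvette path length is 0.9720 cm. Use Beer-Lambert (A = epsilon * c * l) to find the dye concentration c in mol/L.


Formula: c = A / (epsilon * l)
Substituting: c = 1.4000 / (17432.0870 * 0.9720)
Result: 8.2625e-05 mol/L


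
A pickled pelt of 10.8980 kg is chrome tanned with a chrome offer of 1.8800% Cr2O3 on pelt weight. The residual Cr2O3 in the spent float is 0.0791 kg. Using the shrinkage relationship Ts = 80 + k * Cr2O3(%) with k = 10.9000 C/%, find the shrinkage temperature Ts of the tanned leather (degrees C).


Offered = pelt * offer_pct / 100 = 10.8980 * 1.8800 / 100 = 0.2049 kg
Uptake = offered - residual = 0.2049 - 0.0791 = 0.1258 kg
Cr2O3% on pelt = uptake / pelt * 100 = 0.1258 / 10.8980 * 100 = 1.1542 %
Ts = 80 + k * Cr2O3% = 80 + 10.9000 * 1.1542 = 92.5805 C


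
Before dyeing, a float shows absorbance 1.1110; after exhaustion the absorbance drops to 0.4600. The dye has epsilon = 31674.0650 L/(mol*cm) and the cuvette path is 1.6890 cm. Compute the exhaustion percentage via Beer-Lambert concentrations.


c_initial = A_i / (epsilon * l) = 1.1110 / (31674.0650 * 1.6890) = 2.0767e-05 mol/L
c_final = A_f / (epsilon * l) = 0.4600 / (31674.0650 * 1.6890) = 8.5985e-06 mol/L
Exhaustion = (c_initial - c_final) / c_initial * 100 = (2.0767e-05 - 8.5985e-06) / 2.0767e-05 * 100 = 58.5959 %


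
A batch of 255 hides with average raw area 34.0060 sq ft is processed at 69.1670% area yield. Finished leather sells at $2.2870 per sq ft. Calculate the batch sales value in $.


Raw_total = N * avg_area = 255 * 34.0060 = 8671.5300 sq ft
Finished = Raw_total * yield / 100 = 8671.5300 * 69.1670 / 100 = 5997.8372 sq ft
Value = Finished * price = 5997.8372 * 2.2870 = 13717.0536 $


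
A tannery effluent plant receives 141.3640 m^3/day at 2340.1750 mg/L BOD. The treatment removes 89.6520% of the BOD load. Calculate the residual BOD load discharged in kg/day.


Load_in = volume * conc / 1000 = 141.3640 * 2340.1750 / 1000 = 330.8165 kg/day
Removed = Load_in * eff / 100 = 330.8165 * 89.6520 / 100 = 296.5836 kg/day
Load_out = Load_in - Removed = 330.8165 - 296.5836 = 34.2329 kg/day


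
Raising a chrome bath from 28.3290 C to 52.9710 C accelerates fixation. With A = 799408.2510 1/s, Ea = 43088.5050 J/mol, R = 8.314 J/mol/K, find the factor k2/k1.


T1 = 28.3290 + 273.15 = 301.4790 K; T2 = 52.9710 + 273.15 = 326.1210 K
k1 = A * exp(-Ea/(R*T1)) = 799408.2510 * exp(-43088.5050/(8.314*301.4790)) = 0.0273482 1/s
k2 = A * exp(-Ea/(R*T2)) = 799408.2510 * exp(-43088.5050/(8.314*326.1210)) = 0.1002 1/s
k2/k1 = 0.1002 / 0.0273482 = 3.6654


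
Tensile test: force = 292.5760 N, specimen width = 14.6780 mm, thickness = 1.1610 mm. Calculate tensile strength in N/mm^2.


Formula: TS = force / (width * thickness)
Substituting: TS = 292.5760 / (14.6780 * 1.1610)
Result: 17.1688 N/mm^2


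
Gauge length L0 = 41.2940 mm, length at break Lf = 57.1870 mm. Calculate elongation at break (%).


Formula: Elongation = (Lf - L0) / L0 * 100
Substituting: Elongation = (57.1870 - 41.2940) / 41.2940 * 100
Result: 38.4874 %


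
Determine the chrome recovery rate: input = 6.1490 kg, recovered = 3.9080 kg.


Formula: Recovery = recovered / input * 100
Substituting: Recovery = 3.9080 / 6.1490 * 100
Result: 63.5550 %


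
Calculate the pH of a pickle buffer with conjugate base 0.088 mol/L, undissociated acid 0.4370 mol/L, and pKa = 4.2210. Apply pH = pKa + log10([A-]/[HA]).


ratio = [A-] / [HA] = 0.088 / 0.4370 = 0.2014
log10(ratio) = -0.6960
pH = pKa + log10(ratio) = 4.2210 - 0.6960 = 3.5250


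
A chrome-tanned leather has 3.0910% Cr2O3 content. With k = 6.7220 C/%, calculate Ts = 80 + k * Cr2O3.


Formula: Ts = 80 + k * Cr2O3
Substituting: Ts = 80 + 6.7220 * 3.0910
Result: 100.7777 C


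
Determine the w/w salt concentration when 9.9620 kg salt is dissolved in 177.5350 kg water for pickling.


Formula: Conc = salt / (water + salt) * 100
Substituting: Conc = 9.9620 / (177.5350 + 9.9620) * 100
Result: 5.3132 %


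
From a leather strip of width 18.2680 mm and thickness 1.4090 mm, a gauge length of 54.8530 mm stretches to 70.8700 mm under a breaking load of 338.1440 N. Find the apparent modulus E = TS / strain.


TS = F / (w * t) = 338.1440 / (18.2680 * 1.4090) = 13.1371 N/mm^2
strain = (Lf - L0) / L0 = (70.8700 - 54.8530) / 54.8530 = 0.2920
E = TS / strain = 13.1371 / 0.2920 = 44.9903 N/mm^2


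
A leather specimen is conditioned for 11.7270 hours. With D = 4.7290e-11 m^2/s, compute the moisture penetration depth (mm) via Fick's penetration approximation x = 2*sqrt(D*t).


t = 11.7270 hr * 3600 = 42217.2000 s
D * t = 4.7290e-11 * 42217.2000 = 1.9965e-06
x = 2 * sqrt(D*t) = 2 * sqrt(1.9965e-06) = 0.00282592 m = 2.8259 mm


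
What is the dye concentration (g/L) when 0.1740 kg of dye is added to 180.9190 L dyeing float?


Formula: Conc = dye_mass(kg) / volume(L) * 1000
Substituting: Conc = 0.1740 / 180.9190 * 1000
Result: 0.9618 g/L


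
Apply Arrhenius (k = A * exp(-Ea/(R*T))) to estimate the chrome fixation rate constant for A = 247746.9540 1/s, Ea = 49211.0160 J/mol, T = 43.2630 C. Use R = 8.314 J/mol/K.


T_K = T_C + 273.15 = 43.2630 + 273.15 = 316.4130 K
exponent = -Ea / (R * T_K) = -49211.0160 / (8.314 * 316.4130) = -18.7067
k = A * exp(exponent) = 247746.9540 * exp(-18.7067) = 0.00186113 1/s


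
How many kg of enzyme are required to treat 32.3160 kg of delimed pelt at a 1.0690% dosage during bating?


Formula: Enzyme = substrate * pct / 100
Substituting: Enzyme = 32.3160 * 1.0690 / 100
Result: 0.3455 kg


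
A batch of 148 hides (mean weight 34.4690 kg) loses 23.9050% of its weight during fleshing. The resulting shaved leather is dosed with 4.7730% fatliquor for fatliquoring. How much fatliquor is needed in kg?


Total_raw = N * avg_wt = 148 * 34.4690 = 5101.4120 kg
Substrate = Total_raw * (1 - loss/100) = 5101.4120 * (1 - 23.9050/100) = 3881.9195 kg
Fat = Substrate * pct / 100 = 3881.9195 * 4.7730 / 100 = 185.2840 kg


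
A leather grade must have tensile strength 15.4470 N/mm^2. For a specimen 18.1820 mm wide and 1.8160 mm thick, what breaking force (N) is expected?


Formula: F = TS * w * t
Substituting: F = 15.4470 * 18.1820 * 1.8160
Result: 510.0370 N


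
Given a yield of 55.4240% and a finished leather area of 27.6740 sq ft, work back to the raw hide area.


Formula: raw = finished * 100 / yield
Substituting: raw = 27.6740 * 100 / 55.4240
Result: 49.9314 sq ft


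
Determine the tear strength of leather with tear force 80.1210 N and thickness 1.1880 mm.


Formula: Tear strength = force / thickness
Substituting: Tear strength = 80.1210 / 1.1880
Result: 67.4419 N/mm


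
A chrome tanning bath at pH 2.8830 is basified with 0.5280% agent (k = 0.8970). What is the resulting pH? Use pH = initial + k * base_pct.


Formula: pH_final = pH_initial + k * base_pct
Substituting: pH_final = 2.8830 + 0.8970 * 0.5280
Result: 3.3566


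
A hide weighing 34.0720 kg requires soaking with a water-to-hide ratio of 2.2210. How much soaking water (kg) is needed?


Formula: Water = hide_weight * ratio
Substituting: Water = 34.0720 * 2.2210
Result: 75.6739 kg


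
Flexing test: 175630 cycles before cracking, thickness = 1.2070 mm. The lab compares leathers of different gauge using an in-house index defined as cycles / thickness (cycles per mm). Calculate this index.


Formula: Index = cycles / thickness
Substituting: Index = 175630 / 1.2070
Result: 145509.5278 cycles/mm


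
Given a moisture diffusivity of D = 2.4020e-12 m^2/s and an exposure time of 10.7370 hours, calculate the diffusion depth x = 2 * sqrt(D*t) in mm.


t = 10.7370 hr * 3600 = 38653.2000 s
D * t = 2.4020e-12 * 38653.2000 = 9.2845e-08
x = 2 * sqrt(D*t) = 2 * sqrt(9.2845e-08) = 6.0941e-04 m = 0.6094 mm


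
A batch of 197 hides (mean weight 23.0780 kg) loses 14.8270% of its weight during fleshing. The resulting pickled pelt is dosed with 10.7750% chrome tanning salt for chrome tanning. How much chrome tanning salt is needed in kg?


Total_raw = N * avg_wt = 197 * 23.0780 = 4546.3660 kg
Substrate = Total_raw * (1 - loss/100) = 4546.3660 * (1 - 14.8270/100) = 3872.2763 kg
Chrome = Substrate * pct / 100 = 3872.2763 * 10.7750 / 100 = 417.2378 kg


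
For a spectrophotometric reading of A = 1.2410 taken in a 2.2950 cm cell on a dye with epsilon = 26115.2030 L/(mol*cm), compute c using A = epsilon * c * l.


Formula: c = A / (epsilon * l)
Substituting: c = 1.2410 / (26115.2030 * 2.2950)
Result: 2.0706e-05 mol/L


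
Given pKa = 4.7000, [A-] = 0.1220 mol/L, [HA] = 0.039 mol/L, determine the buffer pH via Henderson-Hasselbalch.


ratio = [A-] / [HA] = 0.1220 / 0.039 = 3.1282
log10(ratio) = 0.4953
pH = pKa + log10(ratio) = 4.7000 + 0.4953 = 5.1953


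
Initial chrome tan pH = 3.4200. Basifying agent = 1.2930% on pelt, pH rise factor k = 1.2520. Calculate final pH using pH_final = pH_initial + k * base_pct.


Formula: pH_final = pH_initial + k * base_pct
Substituting: pH_final = 3.4200 + 1.2520 * 1.2930
Result: 5.0388


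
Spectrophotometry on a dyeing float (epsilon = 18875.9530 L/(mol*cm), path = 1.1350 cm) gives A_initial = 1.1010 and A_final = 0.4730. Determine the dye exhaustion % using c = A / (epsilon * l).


c_initial = A_i / (epsilon * l) = 1.1010 / (18875.9530 * 1.1350) = 5.1390e-05 mol/L
c_final = A_f / (epsilon * l) = 0.4730 / (18875.9530 * 1.1350) = 2.2078e-05 mol/L
Exhaustion = (c_initial - c_final) / c_initial * 100 = (5.1390e-05 - 2.2078e-05) / 5.1390e-05 * 100 = 57.0391 %


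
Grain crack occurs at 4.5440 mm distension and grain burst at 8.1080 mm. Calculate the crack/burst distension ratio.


Formula: Ratio = crack / burst
Substituting: Ratio = 4.5440 / 8.1080
Result: 0.5604


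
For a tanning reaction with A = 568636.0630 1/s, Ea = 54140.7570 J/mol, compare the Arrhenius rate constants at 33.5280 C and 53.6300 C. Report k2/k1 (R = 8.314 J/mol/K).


T1 = 33.5280 + 273.15 = 306.6780 K; T2 = 53.6300 + 273.15 = 326.7800 K
k1 = A * exp(-Ea/(R*T1)) = 568636.0630 * exp(-54140.7570/(8.314*306.6780)) = 3.4122e-04 1/s
k2 = A * exp(-Ea/(R*T2)) = 568636.0630 * exp(-54140.7570/(8.314*326.7800)) = 0.00125983 1/s
k2/k1 = 0.00125983 / 3.4122e-04 = 3.6922


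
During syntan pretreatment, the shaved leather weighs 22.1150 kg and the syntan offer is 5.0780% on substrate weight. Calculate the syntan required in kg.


Formula: Syntan = substrate * pct / 100
Substituting: Syntan = 22.1150 * 5.0780 / 100
Result: 1.1230 kg


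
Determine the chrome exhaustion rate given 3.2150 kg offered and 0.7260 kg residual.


Formula: Uptake = (offered - residual) / offered * 100
Substituting: Uptake = (3.2150 - 0.7260) / 3.2150 * 100
Result: 77.4184 %


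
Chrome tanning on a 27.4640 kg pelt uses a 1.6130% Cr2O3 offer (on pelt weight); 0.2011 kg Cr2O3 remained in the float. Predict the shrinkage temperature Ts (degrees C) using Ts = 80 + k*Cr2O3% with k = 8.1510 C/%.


Offered = pelt * offer_pct / 100 = 27.4640 * 1.6130 / 100 = 0.4430 kg
Uptake = offered - residual = 0.4430 - 0.2011 = 0.2419 kg
Cr2O3% on pelt = uptake / pelt * 100 = 0.2419 / 27.4640 * 100 = 0.8808 %
Ts = 80 + k * Cr2O3% = 80 + 8.1510 * 0.8808 = 87.1791 C


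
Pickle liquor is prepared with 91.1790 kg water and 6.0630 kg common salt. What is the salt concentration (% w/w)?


Formula: Conc = salt / (water + salt) * 100
Substituting: Conc = 6.0630 / (91.1790 + 6.0630) * 100
Result: 6.2350 %


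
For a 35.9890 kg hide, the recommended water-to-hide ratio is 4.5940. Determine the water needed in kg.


Formula: Water = hide_weight * ratio
Substituting: Water = 35.9890 * 4.5940
Result: 165.3335 kg


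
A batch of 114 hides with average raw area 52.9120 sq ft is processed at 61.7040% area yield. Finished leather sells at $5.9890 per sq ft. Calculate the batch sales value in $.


Raw_total = N * avg_area = 114 * 52.9120 = 6031.9680 sq ft
Finished = Raw_total * yield / 100 = 6031.9680 * 61.7040 / 100 = 3721.9655 sq ft
Value = Finished * price = 3721.9655 * 5.9890 = 22290.8516 $


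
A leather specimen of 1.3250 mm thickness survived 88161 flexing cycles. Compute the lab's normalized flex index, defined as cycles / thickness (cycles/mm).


Formula: Index = cycles / thickness
Substituting: Index = 88161 / 1.3250
Result: 66536.6038 cycles/mm


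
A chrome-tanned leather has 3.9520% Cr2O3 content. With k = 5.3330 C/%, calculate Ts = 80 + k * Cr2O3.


Formula: Ts = 80 + k * Cr2O3
Substituting: Ts = 80 + 5.3330 * 3.9520
Result: 101.0760 C


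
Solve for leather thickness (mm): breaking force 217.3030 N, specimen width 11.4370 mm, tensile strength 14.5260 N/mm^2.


Formula: t = F / (TS * w)
Substituting: t = 217.3030 / (14.5260 * 11.4370)
Result: 1.3080 mm


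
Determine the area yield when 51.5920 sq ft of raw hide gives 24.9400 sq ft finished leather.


Formula: Yield = finished / raw * 100
Substituting: Yield = 24.9400 / 51.5920 * 100
Result: 48.3408 %


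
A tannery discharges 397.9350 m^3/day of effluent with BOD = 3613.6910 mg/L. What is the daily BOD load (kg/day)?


Formula: BOD_load = volume * conc / 1000
Substituting: BOD_load = 397.9350 * 3613.6910 / 1000
Result: 1438.0141 kg/day


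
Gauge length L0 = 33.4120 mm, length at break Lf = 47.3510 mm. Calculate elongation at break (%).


Formula: Elongation = (Lf - L0) / L0 * 100
Substituting: Elongation = (47.3510 - 33.4120) / 33.4120 * 100
Result: 41.7185 %


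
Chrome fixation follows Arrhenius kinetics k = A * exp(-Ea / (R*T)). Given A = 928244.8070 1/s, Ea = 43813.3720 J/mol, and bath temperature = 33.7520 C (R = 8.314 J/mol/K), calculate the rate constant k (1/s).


T_K = T_C + 273.15 = 33.7520 + 273.15 = 306.9020 K
exponent = -Ea / (R * T_K) = -43813.3720 / (8.314 * 306.9020) = -17.1711
k = A * exp(exponent) = 928244.8070 * exp(-17.1711) = 0.0323869 1/s


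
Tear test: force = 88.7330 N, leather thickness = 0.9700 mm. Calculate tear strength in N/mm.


Formula: Tear strength = force / thickness
Substituting: Tear strength = 88.7330 / 0.9700
Result: 91.4773 N/mm


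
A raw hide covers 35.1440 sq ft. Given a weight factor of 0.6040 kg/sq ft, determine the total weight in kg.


Formula: Weight = area * weight_per_sqft
Substituting: Weight = 35.1440 * 0.6040
Result: 21.2270 kg


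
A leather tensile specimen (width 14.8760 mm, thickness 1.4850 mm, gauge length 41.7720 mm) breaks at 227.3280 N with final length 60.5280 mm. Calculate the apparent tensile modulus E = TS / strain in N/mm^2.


TS = F / (w * t) = 227.3280 / (14.8760 * 1.4850) = 10.2906 N/mm^2
strain = (Lf - L0) / L0 = (60.5280 - 41.7720) / 41.7720 = 0.4490
E = TS / strain = 10.2906 / 0.4490 = 22.9185 N/mm^2


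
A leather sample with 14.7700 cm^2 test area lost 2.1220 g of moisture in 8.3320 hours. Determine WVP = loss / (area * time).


Formula: WVP = loss / (area * time)
Substituting: WVP = 2.1220 / (14.7700 * 8.3320)
Result: 0.0172431 g/(cm^2*hr)


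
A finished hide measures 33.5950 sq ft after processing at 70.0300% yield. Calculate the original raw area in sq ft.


Formula: raw = finished * 100 / yield
Substituting: raw = 33.5950 * 100 / 70.0300
Result: 47.9723 sq ft


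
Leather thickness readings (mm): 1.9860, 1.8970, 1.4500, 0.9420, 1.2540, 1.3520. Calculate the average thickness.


Formula: Average = sum / n
Substituting: Average = 8.8810 / 6
Result: 1.4802 mm


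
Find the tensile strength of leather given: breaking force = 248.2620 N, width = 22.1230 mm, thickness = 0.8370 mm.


Formula: TS = force / (width * thickness)
Substituting: TS = 248.2620 / (22.1230 * 0.8370)
Result: 13.4073 N/mm^2


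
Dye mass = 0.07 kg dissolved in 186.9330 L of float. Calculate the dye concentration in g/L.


Formula: Conc = dye_mass(kg) / volume(L) * 1000
Substituting: Conc = 0.07 / 186.9330 * 1000
Result: 0.3745 g/L


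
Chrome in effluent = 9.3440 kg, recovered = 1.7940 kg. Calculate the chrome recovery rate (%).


Formula: Recovery = recovered / input * 100
Substituting: Recovery = 1.7940 / 9.3440 * 100
Result: 19.1995 %


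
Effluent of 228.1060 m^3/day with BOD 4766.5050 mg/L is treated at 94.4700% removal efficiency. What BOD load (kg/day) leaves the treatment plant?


Load_in = volume * conc / 1000 = 228.1060 * 4766.5050 / 1000 = 1087.2684 kg/day
Removed = Load_in * eff / 100 = 1087.2684 * 94.4700 / 100 = 1027.1424 kg/day
Load_out = Load_in - Removed = 1087.2684 - 1027.1424 = 60.1259 kg/day


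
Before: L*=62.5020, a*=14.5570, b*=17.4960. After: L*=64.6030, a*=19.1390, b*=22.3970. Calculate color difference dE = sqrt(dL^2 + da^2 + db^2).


dL = 2.1010, da = 4.5820, db = 4.9010
dE = sqrt(2.1010^2 + 4.5820^2 + 4.9010^2) = 7.0306


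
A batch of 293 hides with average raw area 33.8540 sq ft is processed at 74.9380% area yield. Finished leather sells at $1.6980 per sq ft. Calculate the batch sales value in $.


Raw_total = N * avg_area = 293 * 33.8540 = 9919.2220 sq ft
Finished = Raw_total * yield / 100 = 9919.2220 * 74.9380 / 100 = 7433.2666 sq ft
Value = Finished * price = 7433.2666 * 1.6980 = 12621.6867 $


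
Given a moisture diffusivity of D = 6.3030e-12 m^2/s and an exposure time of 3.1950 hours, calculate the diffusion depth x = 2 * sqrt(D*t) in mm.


t = 3.1950 hr * 3600 = 11502.0000 s
D * t = 6.3030e-12 * 11502.0000 = 7.2497e-08
x = 2 * sqrt(D*t) = 2 * sqrt(7.2497e-08) = 5.3851e-04 m = 0.5385 mm


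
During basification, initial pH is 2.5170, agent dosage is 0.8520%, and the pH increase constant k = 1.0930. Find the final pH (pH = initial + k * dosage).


Formula: pH_final = pH_initial + k * base_pct
Substituting: pH_final = 2.5170 + 1.0930 * 0.8520
Result: 3.4482


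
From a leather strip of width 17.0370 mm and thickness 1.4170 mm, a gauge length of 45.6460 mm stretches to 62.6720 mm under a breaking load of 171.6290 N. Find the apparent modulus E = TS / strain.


TS = F / (w * t) = 171.6290 / (17.0370 * 1.4170) = 7.1093 N/mm^2
strain = (Lf - L0) / L0 = (62.6720 - 45.6460) / 45.6460 = 0.3730
E = TS / strain = 7.1093 / 0.3730 = 19.0598 N/mm^2


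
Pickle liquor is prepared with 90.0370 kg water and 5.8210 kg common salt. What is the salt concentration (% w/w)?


Formula: Conc = salt / (water + salt) * 100
Substituting: Conc = 5.8210 / (90.0370 + 5.8210) * 100
Result: 6.0725 %


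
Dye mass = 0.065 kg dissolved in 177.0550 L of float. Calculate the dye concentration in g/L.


Formula: Conc = dye_mass(kg) / volume(L) * 1000
Substituting: Conc = 0.065 / 177.0550 * 1000
Result: 0.3671 g/L


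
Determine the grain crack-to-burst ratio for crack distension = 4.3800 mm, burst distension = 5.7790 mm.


Formula: Ratio = crack / burst
Substituting: Ratio = 4.3800 / 5.7790
Result: 0.7579


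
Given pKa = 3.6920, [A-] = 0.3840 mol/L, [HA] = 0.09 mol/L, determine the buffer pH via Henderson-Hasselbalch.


ratio = [A-] / [HA] = 0.3840 / 0.09 = 4.2667
log10(ratio) = 0.6301
pH = pKa + log10(ratio) = 3.6920 + 0.6301 = 4.3221


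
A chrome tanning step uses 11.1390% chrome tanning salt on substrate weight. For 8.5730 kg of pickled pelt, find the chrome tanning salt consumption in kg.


Formula: Chrome = substrate * pct / 100
Substituting: Chrome = 8.5730 * 11.1390 / 100
Result: 0.9549 kg


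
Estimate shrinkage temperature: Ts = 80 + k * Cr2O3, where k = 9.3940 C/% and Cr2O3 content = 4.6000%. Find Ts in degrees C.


Formula: Ts = 80 + k * Cr2O3
Substituting: Ts = 80 + 9.3940 * 4.6000
Result: 123.2124 C


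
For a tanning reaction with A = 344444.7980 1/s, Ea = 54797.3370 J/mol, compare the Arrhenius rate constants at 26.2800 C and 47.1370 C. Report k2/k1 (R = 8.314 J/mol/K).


T1 = 26.2800 + 273.15 = 299.4300 K; T2 = 47.1370 + 273.15 = 320.2870 K
k1 = A * exp(-Ea/(R*T1)) = 344444.7980 * exp(-54797.3370/(8.314*299.4300)) = 9.4962e-05 1/s
k2 = A * exp(-Ea/(R*T2)) = 344444.7980 * exp(-54797.3370/(8.314*320.2870)) = 3.9817e-04 1/s
k2/k1 = 3.9817e-04 / 9.4962e-05 = 4.1929
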